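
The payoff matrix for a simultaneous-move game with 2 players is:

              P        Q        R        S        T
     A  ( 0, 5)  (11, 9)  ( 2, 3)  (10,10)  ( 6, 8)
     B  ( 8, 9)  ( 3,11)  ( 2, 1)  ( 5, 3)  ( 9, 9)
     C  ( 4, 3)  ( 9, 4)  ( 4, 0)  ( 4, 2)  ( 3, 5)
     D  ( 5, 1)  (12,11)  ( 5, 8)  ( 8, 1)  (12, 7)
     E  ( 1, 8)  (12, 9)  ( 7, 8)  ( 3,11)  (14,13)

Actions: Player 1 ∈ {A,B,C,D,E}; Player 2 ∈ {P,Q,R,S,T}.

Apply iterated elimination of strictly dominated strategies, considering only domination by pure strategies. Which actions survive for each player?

P1 drop C (D beats it: P:5>4 Q:12>9 R:5>4 S:8>4 T:12>3)
P2 drop P (Q beats it: A:9>5 B:11>9 D:11>1 E:9>8)
P1 drop B (D beats it: Q:12>3 R:5>2 S:8>5 T:12>9)
P2 drop R (Q beats it: A:9>3 D:11>8 E:9>8)
P1→{A,D,E} P2→{Q,S,T}

IESDS → P1:{A,D,E} P2:{Q,S,T}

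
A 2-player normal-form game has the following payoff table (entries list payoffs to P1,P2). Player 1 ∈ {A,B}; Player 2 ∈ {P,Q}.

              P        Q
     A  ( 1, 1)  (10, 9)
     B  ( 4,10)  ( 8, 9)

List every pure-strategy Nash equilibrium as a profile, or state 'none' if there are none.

NE set: (A,Q), (B,P)

(A,P): not NE [P1→B gives 4>1; P2→Q gives 9>1]
(A,Q): NE
(B,P): NE
(B,Q): not NE [P1→A gives 10>8; P2→P gives 10>9]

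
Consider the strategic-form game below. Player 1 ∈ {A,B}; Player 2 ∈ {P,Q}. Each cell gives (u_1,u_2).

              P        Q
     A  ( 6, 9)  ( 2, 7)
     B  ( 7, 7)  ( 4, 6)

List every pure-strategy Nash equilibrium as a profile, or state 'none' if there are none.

(A,P): not NE [P1→B gives 7>6]
(A,Q): not NE [P1→B gives 4>2; P2→P gives 9>7]
(B,P): NE
(B,Q): not NE [P2→P gives 7>6]

PSNE = {(B,P)}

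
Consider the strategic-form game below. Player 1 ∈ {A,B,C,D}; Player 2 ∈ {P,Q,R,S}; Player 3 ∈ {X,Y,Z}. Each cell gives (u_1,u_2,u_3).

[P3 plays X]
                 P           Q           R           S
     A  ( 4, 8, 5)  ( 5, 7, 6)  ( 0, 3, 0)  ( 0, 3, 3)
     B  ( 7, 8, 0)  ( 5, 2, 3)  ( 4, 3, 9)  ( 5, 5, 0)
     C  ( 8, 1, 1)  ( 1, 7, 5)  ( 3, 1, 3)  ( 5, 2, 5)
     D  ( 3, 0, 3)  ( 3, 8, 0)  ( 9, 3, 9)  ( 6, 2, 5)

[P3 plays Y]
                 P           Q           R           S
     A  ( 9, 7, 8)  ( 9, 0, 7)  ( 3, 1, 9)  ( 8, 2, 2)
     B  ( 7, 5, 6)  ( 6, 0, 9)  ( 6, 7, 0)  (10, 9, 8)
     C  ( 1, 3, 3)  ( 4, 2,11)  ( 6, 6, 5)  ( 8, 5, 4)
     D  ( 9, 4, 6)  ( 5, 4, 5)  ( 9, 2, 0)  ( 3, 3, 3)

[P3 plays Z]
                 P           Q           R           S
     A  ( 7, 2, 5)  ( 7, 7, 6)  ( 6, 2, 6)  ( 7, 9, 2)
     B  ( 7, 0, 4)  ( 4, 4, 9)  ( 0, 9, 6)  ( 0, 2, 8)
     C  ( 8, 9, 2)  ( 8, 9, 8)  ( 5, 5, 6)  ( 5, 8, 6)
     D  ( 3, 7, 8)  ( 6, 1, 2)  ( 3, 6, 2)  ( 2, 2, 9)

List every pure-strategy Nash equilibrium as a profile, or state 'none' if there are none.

PSNE = {(A,P,Y), (B,S,Y)}

(A,P,X): not NE [P1→C gives 8>4; P3→Y gives 8>5]
(A,P,Y): NE
(A,P,Z): not NE [P1→C gives 8>7; P2→S gives 9>2; P3→Y gives 8>5]
(A,Q,X): not NE [P2→P gives 8>7; P3→Y gives 7>6]
(A,Q,Y): not NE [P2→P gives 7>0]
(A,Q,Z): not NE [P1→C gives 8>7; P2→S gives 9>7; P3→Y gives 7>6]
(A,R,X): not NE [P1→D gives 9>0; P2→P gives 8>3; P3→Y gives 9>0]
(A,R,Y): not NE [P1→D gives 9>3; P2→P gives 7>1]
(A,R,Z): not NE [P2→S gives 9>2; P3→Y gives 9>6]
(A,S,X): not NE [P1→D gives 6>0; P2→P gives 8>3]
(A,S,Y): not NE [P1→B gives 10>8; P2→P gives 7>2; P3→X gives 3>2]
(A,S,Z): not NE [P3→X gives 3>2]
(B,P,X): not NE [P1→C gives 8>7; P3→Y gives 6>0]
(B,P,Y): not NE [P1→D gives 9>7; P2→S gives 9>5]
(B,P,Z): not NE [P1→C gives 8>7; P2→R gives 9>0; P3→Y gives 6>4]
(B,Q,X): not NE [P2→P gives 8>2; P3→Z gives 9>3]
(B,Q,Y): not NE [P1→A gives 9>6; P2→S gives 9>0]
(B,Q,Z): not NE [P1→C gives 8>4; P2→R gives 9>4]
(B,R,X): not NE [P1→D gives 9>4; P2→P gives 8>3]
(B,R,Y): not NE [P1→D gives 9>6; P2→S gives 9>7; P3→X gives 9>0]
(B,R,Z): not NE [P1→A gives 6>0; P3→X gives 9>6]
(B,S,X): not NE [P1→D gives 6>5; P2→P gives 8>5; P3→Z gives 8>0]
(B,S,Y): NE
(B,S,Z): not NE [P1→A gives 7>0; P2→R gives 9>2]
(C,P,X): not NE [P2→Q gives 7>1; P3→Y gives 3>1]
(C,P,Y): not NE [P1→D gives 9>1; P2→R gives 6>3]
(C,P,Z): not NE [P3→Y gives 3>2]
(C,Q,X): not NE [P1→B gives 5>1; P3→Y gives 11>5]
(C,Q,Y): not NE [P1→A gives 9>4; P2→R gives 6>2]
(C,Q,Z): not NE [P3→Y gives 11>8]
(C,R,X): not NE [P1→D gives 9>3; P2→Q gives 7>1; P3→Z gives 6>3]
(C,R,Y): not NE [P1→D gives 9>6; P3→Z gives 6>5]
(C,R,Z): not NE [P1→A gives 6>5; P2→Q gives 9>5]
(C,S,X): not NE [P1→D gives 6>5; P2→Q gives 7>2; P3→Z gives 6>5]
(C,S,Y): not NE [P1→B gives 10>8; P2→R gives 6>5; P3→Z gives 6>4]
(C,S,Z): not NE [P1→A gives 7>5; P2→Q gives 9>8]
(D,P,X): not NE [P1→C gives 8>3; P2→Q gives 8>0; P3→Z gives 8>3]
(D,P,Y): not NE [P3→Z gives 8>6]
(D,P,Z): not NE [P1→C gives 8>3]
(D,Q,X): not NE [P1→B gives 5>3; P3→Y gives 5>0]
(D,Q,Y): not NE [P1→A gives 9>5]
(D,Q,Z): not NE [P1→C gives 8>6; P2→P gives 7>1; P3→Y gives 5>2]
(D,R,X): not NE [P2→Q gives 8>3]
(D,R,Y): not NE [P2→Q gives 4>2; P3→X gives 9>0]
(D,R,Z): not NE [P1→A gives 6>3; P2→P gives 7>6; P3→X gives 9>2]
(D,S,X): not NE [P2→Q gives 8>2; P3→Z gives 9>5]
(D,S,Y): not NE [P1→B gives 10>3; P2→Q gives 4>3; P3→Z gives 9>3]
(D,S,Z): not NE [P1→A gives 7>2; P2→P gives 7>2]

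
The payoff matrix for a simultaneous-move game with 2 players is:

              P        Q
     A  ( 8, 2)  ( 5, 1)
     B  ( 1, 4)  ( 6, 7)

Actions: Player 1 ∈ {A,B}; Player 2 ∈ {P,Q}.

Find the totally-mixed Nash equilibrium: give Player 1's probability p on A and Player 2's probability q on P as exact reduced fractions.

P1 indiff ⇒ q·8+(1-q)·5 = q·1+(1-q)·6 ⇒ q(7) = (1-q)(1) ⇒ q = 1/8
P2 indiff ⇒ p·2+(1-p)·4 = p·1+(1-p)·7 ⇒ p(1) = (1-p)(3) ⇒ p = 3/4

p=3/4, q=1/8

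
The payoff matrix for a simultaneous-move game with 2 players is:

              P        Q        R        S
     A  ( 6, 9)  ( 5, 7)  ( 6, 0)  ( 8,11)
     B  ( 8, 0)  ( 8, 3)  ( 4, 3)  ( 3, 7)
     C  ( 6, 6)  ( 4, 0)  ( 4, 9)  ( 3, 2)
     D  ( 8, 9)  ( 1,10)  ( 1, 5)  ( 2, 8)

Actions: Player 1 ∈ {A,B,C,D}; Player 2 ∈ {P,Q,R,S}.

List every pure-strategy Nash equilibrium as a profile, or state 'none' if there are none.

Nash profiles: (A,S)

(A,P): not NE [P1→D gives 8>6; P2→S gives 11>9]
(A,Q): not NE [P1→B gives 8>5; P2→S gives 11>7]
(A,R): not NE [P2→S gives 11>0]
(A,S): NE
(B,P): not NE [P2→S gives 7>0]
(B,Q): not NE [P2→S gives 7>3]
(B,R): not NE [P1→A gives 6>4; P2→S gives 7>3]
(B,S): not NE [P1→A gives 8>3]
(C,P): not NE [P1→D gives 8>6; P2→R gives 9>6]
(C,Q): not NE [P1→B gives 8>4; P2→R gives 9>0]
(C,R): not NE [P1→A gives 6>4]
(C,S): not NE [P1→A gives 8>3; P2→R gives 9>2]
(D,P): not NE [P2→Q gives 10>9]
(D,Q): not NE [P1→B gives 8>1]
(D,R): not NE [P1→A gives 6>1; P2→Q gives 10>5]
(D,S): not NE [P1→A gives 8>2; P2→Q gives 10>8]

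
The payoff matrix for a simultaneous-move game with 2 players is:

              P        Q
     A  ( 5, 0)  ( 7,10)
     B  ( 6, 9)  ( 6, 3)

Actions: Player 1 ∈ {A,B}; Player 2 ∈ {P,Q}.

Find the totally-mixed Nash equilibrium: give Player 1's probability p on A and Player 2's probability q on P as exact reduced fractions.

P1 mixes 3/8 on A; P2 mixes 1/2 on P

P1 indiff ⇒ q·5+(1-q)·7 = q·6+(1-q)·6 ⇒ q(-1) = (1-q)(-1) ⇒ q = 1/2
P2 indiff ⇒ p·0+(1-p)·9 = p·10+(1-p)·3 ⇒ p(-10) = (1-p)(-6) ⇒ p = 3/8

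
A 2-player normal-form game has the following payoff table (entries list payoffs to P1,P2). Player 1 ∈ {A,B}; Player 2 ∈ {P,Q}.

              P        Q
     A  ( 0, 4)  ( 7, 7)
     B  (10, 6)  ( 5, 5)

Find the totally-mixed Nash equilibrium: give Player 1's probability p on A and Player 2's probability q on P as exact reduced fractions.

P1 indiff ⇒ q·0+(1-q)·7 = q·10+(1-q)·5 ⇒ q(-10) = (1-q)(-2) ⇒ q = 1/6
P2 indiff ⇒ p·4+(1-p)·6 = p·7+(1-p)·5 ⇒ p(-3) = (1-p)(-1) ⇒ p = 1/4

(p,q) = (1/4, 1/6)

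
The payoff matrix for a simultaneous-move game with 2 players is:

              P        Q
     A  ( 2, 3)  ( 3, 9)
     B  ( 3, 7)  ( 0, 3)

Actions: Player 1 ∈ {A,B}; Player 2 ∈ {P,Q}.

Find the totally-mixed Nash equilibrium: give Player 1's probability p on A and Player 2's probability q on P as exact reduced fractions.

P1 mixes 2/5 on A; P2 mixes 3/4 on P

P1 indiff ⇒ q·2+(1-q)·3 = q·3+(1-q)·0 ⇒ q(-1) = (1-q)(-3) ⇒ q = 3/4
P2 indiff ⇒ p·3+(1-p)·7 = p·9+(1-p)·3 ⇒ p(-6) = (1-p)(-4) ⇒ p = 2/5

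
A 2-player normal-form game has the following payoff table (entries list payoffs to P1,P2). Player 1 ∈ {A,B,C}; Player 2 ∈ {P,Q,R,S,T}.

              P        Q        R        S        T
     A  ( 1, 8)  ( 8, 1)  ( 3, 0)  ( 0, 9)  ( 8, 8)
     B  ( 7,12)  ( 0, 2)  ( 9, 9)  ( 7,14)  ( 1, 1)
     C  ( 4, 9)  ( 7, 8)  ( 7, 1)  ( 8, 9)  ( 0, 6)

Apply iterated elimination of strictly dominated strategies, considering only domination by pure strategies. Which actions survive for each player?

P2 drop Q (P beats it: A:8>1 B:12>2 C:9>8)
P2 drop R (P beats it: A:8>0 B:12>9 C:9>1)
P2 drop T (S beats it: A:9>8 B:14>1 C:9>6)
P1 drop A (B beats it: P:7>1 S:7>0)
P1→{B,C} P2→{P,S}

IESDS → P1:{B,C} P2:{P,S}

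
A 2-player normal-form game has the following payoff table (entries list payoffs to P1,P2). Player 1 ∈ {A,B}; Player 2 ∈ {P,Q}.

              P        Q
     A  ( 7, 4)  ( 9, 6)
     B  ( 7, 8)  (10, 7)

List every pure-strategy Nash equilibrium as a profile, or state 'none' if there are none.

(A,P): not NE [P2→Q gives 6>4]
(A,Q): not NE [P1→B gives 10>9]
(B,P): NE
(B,Q): not NE [P2→P gives 8>7]

Nash profiles: (B,P)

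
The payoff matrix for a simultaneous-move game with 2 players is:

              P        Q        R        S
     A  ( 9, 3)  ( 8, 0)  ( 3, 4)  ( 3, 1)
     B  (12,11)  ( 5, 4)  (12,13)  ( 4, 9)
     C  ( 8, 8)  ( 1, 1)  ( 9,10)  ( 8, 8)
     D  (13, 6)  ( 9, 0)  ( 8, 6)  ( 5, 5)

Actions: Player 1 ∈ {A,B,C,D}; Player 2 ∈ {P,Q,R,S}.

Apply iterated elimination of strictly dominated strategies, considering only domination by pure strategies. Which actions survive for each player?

Survivors P1:{B,D} P2:{P,R}

P1 drop A (D beats it: P:13>9 Q:9>8 R:8>3 S:5>3)
P2 drop Q (P beats it: B:11>4 C:8>1 D:6>0)
P2 drop S (R beats it: B:13>9 C:10>8 D:6>5)
P1 drop C (B beats it: P:12>8 R:12>9)
P1→{B,D} P2→{P,R}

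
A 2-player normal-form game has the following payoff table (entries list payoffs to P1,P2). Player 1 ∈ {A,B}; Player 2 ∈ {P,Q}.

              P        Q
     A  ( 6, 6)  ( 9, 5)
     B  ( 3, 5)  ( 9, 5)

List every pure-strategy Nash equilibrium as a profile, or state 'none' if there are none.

(A,P): NE
(A,Q): not NE [P2→P gives 6>5]
(B,P): not NE [P1→A gives 6>3]
(B,Q): NE

NE set: (A,P), (B,Q)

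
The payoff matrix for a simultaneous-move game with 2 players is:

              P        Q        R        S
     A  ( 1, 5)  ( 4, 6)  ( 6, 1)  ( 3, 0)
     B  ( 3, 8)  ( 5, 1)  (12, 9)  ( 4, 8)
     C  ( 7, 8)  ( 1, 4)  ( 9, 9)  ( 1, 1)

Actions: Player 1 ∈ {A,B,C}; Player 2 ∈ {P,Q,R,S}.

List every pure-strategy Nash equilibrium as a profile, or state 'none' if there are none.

PSNE = {(B,R)}

(A,P): not NE [P1→C gives 7>1; P2→Q gives 6>5]
(A,Q): not NE [P1→B gives 5>4]
(A,R): not NE [P1→B gives 12>6; P2→Q gives 6>1]
(A,S): not NE [P1→B gives 4>3; P2→Q gives 6>0]
(B,P): not NE [P1→C gives 7>3; P2→R gives 9>8]
(B,Q): not NE [P2→R gives 9>1]
(B,R): NE
(B,S): not NE [P2→R gives 9>8]
(C,P): not NE [P2→R gives 9>8]
(C,Q): not NE [P1→B gives 5>1; P2→R gives 9>4]
(C,R): not NE [P1→B gives 12>9]
(C,S): not NE [P1→B gives 4>1; P2→R gives 9>1]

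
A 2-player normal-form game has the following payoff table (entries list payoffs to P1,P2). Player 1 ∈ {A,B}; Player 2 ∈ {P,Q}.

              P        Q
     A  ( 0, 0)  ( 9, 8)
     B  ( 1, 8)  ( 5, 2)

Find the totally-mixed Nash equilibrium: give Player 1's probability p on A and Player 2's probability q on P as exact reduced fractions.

P1 mixes 3/7 on A; P2 mixes 4/5 on P

P1 indiff ⇒ q·0+(1-q)·9 = q·1+(1-q)·5 ⇒ q(-1) = (1-q)(-4) ⇒ q = 4/5
P2 indiff ⇒ p·0+(1-p)·8 = p·8+(1-p)·2 ⇒ p(-8) = (1-p)(-6) ⇒ p = 3/7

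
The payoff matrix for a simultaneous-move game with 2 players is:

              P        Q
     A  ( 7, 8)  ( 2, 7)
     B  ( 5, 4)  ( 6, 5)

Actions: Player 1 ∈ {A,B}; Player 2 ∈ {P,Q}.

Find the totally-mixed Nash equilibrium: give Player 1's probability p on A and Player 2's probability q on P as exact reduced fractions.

P1 mixes 1/2 on A; P2 mixes 2/3 on P

P1 indiff ⇒ q·7+(1-q)·2 = q·5+(1-q)·6 ⇒ q(2) = (1-q)(4) ⇒ q = 2/3
P2 indiff ⇒ p·8+(1-p)·4 = p·7+(1-p)·5 ⇒ p(1) = (1-p)(1) ⇒ p = 1/2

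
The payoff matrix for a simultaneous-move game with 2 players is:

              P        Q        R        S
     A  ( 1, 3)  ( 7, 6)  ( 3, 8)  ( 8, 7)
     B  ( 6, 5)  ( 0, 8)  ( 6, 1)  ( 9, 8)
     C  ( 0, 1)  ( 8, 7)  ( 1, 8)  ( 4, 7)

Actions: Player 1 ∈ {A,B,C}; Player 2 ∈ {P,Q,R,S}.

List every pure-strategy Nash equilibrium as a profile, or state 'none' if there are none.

(A,P): not NE [P1→B gives 6>1; P2→R gives 8>3]
(A,Q): not NE [P1→C gives 8>7; P2→R gives 8>6]
(A,R): not NE [P1→B gives 6>3]
(A,S): not NE [P1→B gives 9>8; P2→R gives 8>7]
(B,P): not NE [P2→S gives 8>5]
(B,Q): not NE [P1→C gives 8>0]
(B,R): not NE [P2→S gives 8>1]
(B,S): NE
(C,P): not NE [P1→B gives 6>0; P2→R gives 8>1]
(C,Q): not NE [P2→R gives 8>7]
(C,R): not NE [P1→B gives 6>1]
(C,S): not NE [P1→B gives 9>4; P2→R gives 8>7]

NE set: (B,S)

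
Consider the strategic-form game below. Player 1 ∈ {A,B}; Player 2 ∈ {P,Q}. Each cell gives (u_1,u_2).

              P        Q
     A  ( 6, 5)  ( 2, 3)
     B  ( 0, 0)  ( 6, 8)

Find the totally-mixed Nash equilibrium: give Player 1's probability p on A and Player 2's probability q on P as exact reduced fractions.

P1 indiff ⇒ q·6+(1-q)·2 = q·0+(1-q)·6 ⇒ q(6) = (1-q)(4) ⇒ q = 2/5
P2 indiff ⇒ p·5+(1-p)·0 = p·3+(1-p)·8 ⇒ p(2) = (1-p)(8) ⇒ p = 4/5

p=4/5, q=2/5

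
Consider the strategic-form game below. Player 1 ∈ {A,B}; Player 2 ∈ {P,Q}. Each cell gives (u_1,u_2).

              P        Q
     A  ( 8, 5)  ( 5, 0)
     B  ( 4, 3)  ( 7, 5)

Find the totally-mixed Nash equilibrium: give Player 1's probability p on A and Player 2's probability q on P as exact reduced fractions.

P1 mixes 2/7 on A; P2 mixes 1/3 on P

P1 indiff ⇒ q·8+(1-q)·5 = q·4+(1-q)·7 ⇒ q(4) = (1-q)(2) ⇒ q = 1/3
P2 indiff ⇒ p·5+(1-p)·3 = p·0+(1-p)·5 ⇒ p(5) = (1-p)(2) ⇒ p = 2/7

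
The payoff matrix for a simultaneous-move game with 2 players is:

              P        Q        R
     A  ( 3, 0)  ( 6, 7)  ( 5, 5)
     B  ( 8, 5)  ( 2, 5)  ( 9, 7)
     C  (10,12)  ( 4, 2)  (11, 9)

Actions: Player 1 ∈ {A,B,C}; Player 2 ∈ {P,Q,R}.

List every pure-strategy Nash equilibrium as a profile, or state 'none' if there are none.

(A,P): not NE [P1→C gives 10>3; P2→Q gives 7>0]
(A,Q): NE
(A,R): not NE [P1→C gives 11>5; P2→Q gives 7>5]
(B,P): not NE [P1→C gives 10>8; P2→R gives 7>5]
(B,Q): not NE [P1→A gives 6>2; P2→R gives 7>5]
(B,R): not NE [P1→C gives 11>9]
(C,P): NE
(C,Q): not NE [P1→A gives 6>4; P2→P gives 12>2]
(C,R): not NE [P2→P gives 12>9]

PSNE = {(A,Q), (C,P)}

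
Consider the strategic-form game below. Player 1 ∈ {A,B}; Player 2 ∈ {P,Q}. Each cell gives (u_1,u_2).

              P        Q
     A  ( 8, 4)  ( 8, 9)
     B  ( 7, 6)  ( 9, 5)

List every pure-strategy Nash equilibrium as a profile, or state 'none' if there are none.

No pure NE.

(A,P): not NE [P2→Q gives 9>4]
(A,Q): not NE [P1→B gives 9>8]
(B,P): not NE [P1→A gives 8>7]
(B,Q): not NE [P2→P gives 6>5]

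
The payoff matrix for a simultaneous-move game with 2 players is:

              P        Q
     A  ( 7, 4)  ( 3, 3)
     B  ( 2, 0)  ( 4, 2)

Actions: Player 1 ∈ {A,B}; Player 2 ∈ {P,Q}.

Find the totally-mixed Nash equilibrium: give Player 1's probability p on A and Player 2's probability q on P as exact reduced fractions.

p=2/3, q=1/6

P1 indiff ⇒ q·7+(1-q)·3 = q·2+(1-q)·4 ⇒ q(5) = (1-q)(1) ⇒ q = 1/6
P2 indiff ⇒ p·4+(1-p)·0 = p·3+(1-p)·2 ⇒ p(1) = (1-p)(2) ⇒ p = 2/3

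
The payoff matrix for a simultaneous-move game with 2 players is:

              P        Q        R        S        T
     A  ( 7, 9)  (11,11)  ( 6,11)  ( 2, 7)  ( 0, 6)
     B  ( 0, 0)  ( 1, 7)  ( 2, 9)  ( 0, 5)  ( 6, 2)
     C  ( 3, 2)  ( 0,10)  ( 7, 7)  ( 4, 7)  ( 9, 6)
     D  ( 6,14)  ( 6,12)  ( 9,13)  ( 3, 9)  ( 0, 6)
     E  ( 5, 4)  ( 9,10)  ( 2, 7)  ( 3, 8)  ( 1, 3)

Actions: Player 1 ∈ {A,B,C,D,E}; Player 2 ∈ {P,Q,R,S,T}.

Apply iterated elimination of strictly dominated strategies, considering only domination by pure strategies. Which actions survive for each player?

Survivors P1:{A,D} P2:{P,Q,R}

P2 drop S (Q beats it: A:11>7 B:7>5 C:10>7 D:12>9 E:10>8)
P2 drop T (Q beats it: A:11>6 B:7>2 C:10>6 D:12>6 E:10>3)
P1 drop B (A beats it: P:7>0 Q:11>1 R:6>2)
P1 drop C (D beats it: P:6>3 Q:6>0 R:9>7)
P1 drop E (A beats it: P:7>5 Q:11>9 R:6>2)
P1→{A,D} P2→{P,Q,R}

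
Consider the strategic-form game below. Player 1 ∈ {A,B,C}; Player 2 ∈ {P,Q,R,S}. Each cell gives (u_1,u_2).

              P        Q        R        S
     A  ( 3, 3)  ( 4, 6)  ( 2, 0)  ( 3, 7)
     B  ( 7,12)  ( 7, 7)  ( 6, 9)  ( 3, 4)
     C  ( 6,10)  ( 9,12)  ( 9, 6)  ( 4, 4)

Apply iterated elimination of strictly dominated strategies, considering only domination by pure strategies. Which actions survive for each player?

IESDS → P1:{B,C} P2:{P,Q}

P1 drop A (C beats it: P:6>3 Q:9>4 R:9>2 S:4>3)
P2 drop R (P beats it: B:12>9 C:10>6)
P2 drop S (P beats it: B:12>4 C:10>4)
P1→{B,C} P2→{P,Q}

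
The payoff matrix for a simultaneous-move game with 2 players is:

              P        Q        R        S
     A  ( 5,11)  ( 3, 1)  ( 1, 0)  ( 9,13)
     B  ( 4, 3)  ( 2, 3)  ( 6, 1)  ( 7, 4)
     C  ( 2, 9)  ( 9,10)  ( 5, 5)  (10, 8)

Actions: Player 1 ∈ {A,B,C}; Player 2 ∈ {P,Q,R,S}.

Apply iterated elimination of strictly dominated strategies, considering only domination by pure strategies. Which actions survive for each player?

Survivors P1:{A,C} P2:{P,Q,S}

P2 drop R (P beats it: A:11>0 B:3>1 C:9>5)
P1 drop B (A beats it: P:5>4 Q:3>2 S:9>7)
P1→{A,C} P2→{P,Q,S}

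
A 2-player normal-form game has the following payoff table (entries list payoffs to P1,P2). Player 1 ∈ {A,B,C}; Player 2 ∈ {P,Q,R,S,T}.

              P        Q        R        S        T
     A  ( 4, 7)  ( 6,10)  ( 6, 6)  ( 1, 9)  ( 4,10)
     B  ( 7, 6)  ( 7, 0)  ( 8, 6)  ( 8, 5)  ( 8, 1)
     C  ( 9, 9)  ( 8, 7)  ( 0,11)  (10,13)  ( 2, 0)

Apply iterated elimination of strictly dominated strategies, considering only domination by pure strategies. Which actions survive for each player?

P1 drop A (B beats it: P:7>4 Q:7>6 R:8>6 S:8>1 T:8>4)
P2 drop Q (P beats it: B:6>0 C:9>7)
P2 drop T (P beats it: B:6>1 C:9>0)
P1→{B,C} P2→{P,R,S}

IESDS → P1:{B,C} P2:{P,R,S}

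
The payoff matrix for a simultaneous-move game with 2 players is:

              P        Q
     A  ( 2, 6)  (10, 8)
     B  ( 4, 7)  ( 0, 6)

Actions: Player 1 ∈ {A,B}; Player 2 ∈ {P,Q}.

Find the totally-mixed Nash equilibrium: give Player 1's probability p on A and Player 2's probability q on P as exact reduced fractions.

p=1/3, q=5/6

P1 indiff ⇒ q·2+(1-q)·10 = q·4+(1-q)·0 ⇒ q(-2) = (1-q)(-10) ⇒ q = 5/6
P2 indiff ⇒ p·6+(1-p)·7 = p·8+(1-p)·6 ⇒ p(-2) = (1-p)(-1) ⇒ p = 1/3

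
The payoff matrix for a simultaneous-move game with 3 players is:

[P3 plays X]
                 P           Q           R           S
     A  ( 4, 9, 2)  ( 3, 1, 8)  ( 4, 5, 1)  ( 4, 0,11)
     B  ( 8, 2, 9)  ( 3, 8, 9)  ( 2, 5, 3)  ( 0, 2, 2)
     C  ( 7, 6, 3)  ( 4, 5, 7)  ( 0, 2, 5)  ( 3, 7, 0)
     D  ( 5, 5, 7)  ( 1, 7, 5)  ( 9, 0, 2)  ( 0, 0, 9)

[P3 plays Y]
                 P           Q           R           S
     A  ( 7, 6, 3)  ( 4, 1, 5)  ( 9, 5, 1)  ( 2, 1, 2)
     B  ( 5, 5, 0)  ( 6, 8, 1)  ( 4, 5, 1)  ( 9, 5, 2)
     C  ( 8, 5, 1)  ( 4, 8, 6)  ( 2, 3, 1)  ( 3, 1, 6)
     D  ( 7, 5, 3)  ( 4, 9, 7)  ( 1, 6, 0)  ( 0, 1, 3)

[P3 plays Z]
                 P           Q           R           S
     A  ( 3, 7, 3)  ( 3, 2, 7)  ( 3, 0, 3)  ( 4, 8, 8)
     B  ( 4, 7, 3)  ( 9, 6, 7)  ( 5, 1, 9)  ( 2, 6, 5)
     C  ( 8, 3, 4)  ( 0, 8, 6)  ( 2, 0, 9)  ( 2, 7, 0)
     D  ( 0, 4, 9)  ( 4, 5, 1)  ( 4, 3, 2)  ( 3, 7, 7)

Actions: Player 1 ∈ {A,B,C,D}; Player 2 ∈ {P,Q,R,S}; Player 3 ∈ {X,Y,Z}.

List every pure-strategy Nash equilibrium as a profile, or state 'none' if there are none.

(A,P,X): not NE [P1→B gives 8>4; P3→Z gives 3>2]
(A,P,Y): not NE [P1→C gives 8>7]
(A,P,Z): not NE [P1→C gives 8>3; P2→S gives 8>7]
(A,Q,X): not NE [P1→C gives 4>3; P2→P gives 9>1]
(A,Q,Y): not NE [P1→B gives 6>4; P2→P gives 6>1; P3→X gives 8>5]
(A,Q,Z): not NE [P1→B gives 9>3; P2→S gives 8>2; P3→X gives 8>7]
(A,R,X): not NE [P1→D gives 9>4; P2→P gives 9>5; P3→Z gives 3>1]
(A,R,Y): not NE [P2→P gives 6>5; P3→Z gives 3>1]
(A,R,Z): not NE [P1→B gives 5>3; P2→S gives 8>0]
(A,S,X): not NE [P2→P gives 9>0]
(A,S,Y): not NE [P1→B gives 9>2; P2→P gives 6>1; P3→X gives 11>2]
(A,S,Z): not NE [P3→X gives 11>8]
(B,P,X): not NE [P2→Q gives 8>2]
(B,P,Y): not NE [P1→C gives 8>5; P2→Q gives 8>5; P3→X gives 9>0]
(B,P,Z): not NE [P1→C gives 8>4; P3→X gives 9>3]
(B,Q,X): not NE [P1→C gives 4>3]
(B,Q,Y): not NE [P3→X gives 9>1]
(B,Q,Z): not NE [P2→P gives 7>6; P3→X gives 9>7]
(B,R,X): not NE [P1→D gives 9>2; P2→Q gives 8>5; P3→Z gives 9>3]
(B,R,Y): not NE [P1→A gives 9>4; P2→Q gives 8>5; P3→Z gives 9>1]
(B,R,Z): not NE [P2→P gives 7>1]
(B,S,X): not NE [P1→A gives 4>0; P2→Q gives 8>2; P3→Z gives 5>2]
(B,S,Y): not NE [P2→Q gives 8>5; P3→Z gives 5>2]
(B,S,Z): not NE [P1→A gives 4>2; P2→P gives 7>6]
(C,P,X): not NE [P1→B gives 8>7; P2→S gives 7>6; P3→Z gives 4>3]
(C,P,Y): not NE [P2→Q gives 8>5; P3→Z gives 4>1]
(C,P,Z): not NE [P2→Q gives 8>3]
(C,Q,X): not NE [P2→S gives 7>5]
(C,Q,Y): not NE [P1→B gives 6>4; P3→X gives 7>6]
(C,Q,Z): not NE [P1→B gives 9>0; P3→X gives 7>6]
(C,R,X): not NE [P1→D gives 9>0; P2→S gives 7>2; P3→Z gives 9>5]
(C,R,Y): not NE [P1→A gives 9>2; P2→Q gives 8>3; P3→Z gives 9>1]
(C,R,Z): not NE [P1→B gives 5>2; P2→Q gives 8>0]
(C,S,X): not NE [P1→A gives 4>3; P3→Y gives 6>0]
(C,S,Y): not NE [P1→B gives 9>3; P2→Q gives 8>1]
(C,S,Z): not NE [P1→A gives 4>2; P2→Q gives 8>7; P3→Y gives 6>0]
(D,P,X): not NE [P1→B gives 8>5; P2→Q gives 7>5; P3→Z gives 9>7]
(D,P,Y): not NE [P1→C gives 8>7; P2→Q gives 9>5; P3→Z gives 9>3]
(D,P,Z): not NE [P1→C gives 8>0; P2→S gives 7>4]
(D,Q,X): not NE [P1→C gives 4>1; P3→Y gives 7>5]
(D,Q,Y): not NE [P1→B gives 6>4]
(D,Q,Z): not NE [P1→B gives 9>4; P2→S gives 7>5; P3→Y gives 7>1]
(D,R,X): not NE [P2→Q gives 7>0]
(D,R,Y): not NE [P1→A gives 9>1; P2→Q gives 9>6; P3→Z gives 2>0]
(D,R,Z): not NE [P1→B gives 5>4; P2→S gives 7>3]
(D,S,X): not NE [P1→A gives 4>0; P2→Q gives 7>0]
(D,S,Y): not NE [P1→B gives 9>0; P2→Q gives 9>1; P3→X gives 9>3]
(D,S,Z): not NE [P1→A gives 4>3; P3→X gives 9>7]

Equilibria: none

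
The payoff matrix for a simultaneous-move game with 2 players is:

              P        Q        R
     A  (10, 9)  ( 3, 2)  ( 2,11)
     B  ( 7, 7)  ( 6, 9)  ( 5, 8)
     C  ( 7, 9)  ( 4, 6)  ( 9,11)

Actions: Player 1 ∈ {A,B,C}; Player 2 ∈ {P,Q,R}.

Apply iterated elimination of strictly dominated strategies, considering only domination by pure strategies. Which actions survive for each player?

IESDS → P1:{B,C} P2:{Q,R}

P2 drop P (R beats it: A:11>9 B:8>7 C:11>9)
P1 drop A (B beats it: Q:6>3 R:5>2)
P1→{B,C} P2→{Q,R}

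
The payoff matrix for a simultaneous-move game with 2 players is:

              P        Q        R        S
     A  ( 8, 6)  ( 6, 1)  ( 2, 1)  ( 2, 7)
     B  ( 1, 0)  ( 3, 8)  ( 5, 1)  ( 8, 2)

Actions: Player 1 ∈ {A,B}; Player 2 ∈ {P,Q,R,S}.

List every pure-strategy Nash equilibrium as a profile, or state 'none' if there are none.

No pure NE.

(A,P): not NE [P2→S gives 7>6]
(A,Q): not NE [P2→S gives 7>1]
(A,R): not NE [P1→B gives 5>2; P2→S gives 7>1]
(A,S): not NE [P1→B gives 8>2]
(B,P): not NE [P1→A gives 8>1; P2→Q gives 8>0]
(B,Q): not NE [P1→A gives 6>3]
(B,R): not NE [P2→Q gives 8>1]
(B,S): not NE [P2→Q gives 8>2]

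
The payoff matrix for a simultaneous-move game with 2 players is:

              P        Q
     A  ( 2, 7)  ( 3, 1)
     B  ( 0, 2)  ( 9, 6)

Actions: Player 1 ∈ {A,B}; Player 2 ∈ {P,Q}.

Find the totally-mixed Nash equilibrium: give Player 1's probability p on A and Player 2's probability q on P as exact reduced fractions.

P1 indiff ⇒ q·2+(1-q)·3 = q·0+(1-q)·9 ⇒ q(2) = (1-q)(6) ⇒ q = 3/4
P2 indiff ⇒ p·7+(1-p)·2 = p·1+(1-p)·6 ⇒ p(6) = (1-p)(4) ⇒ p = 2/5

p=2/5, q=3/4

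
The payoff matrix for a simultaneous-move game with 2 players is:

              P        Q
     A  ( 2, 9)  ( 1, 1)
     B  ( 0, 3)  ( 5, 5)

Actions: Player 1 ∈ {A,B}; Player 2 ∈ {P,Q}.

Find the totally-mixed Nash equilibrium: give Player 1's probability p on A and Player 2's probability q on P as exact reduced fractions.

p=1/5, q=2/3

P1 indiff ⇒ q·2+(1-q)·1 = q·0+(1-q)·5 ⇒ q(2) = (1-q)(4) ⇒ q = 2/3
P2 indiff ⇒ p·9+(1-p)·3 = p·1+(1-p)·5 ⇒ p(8) = (1-p)(2) ⇒ p = 1/5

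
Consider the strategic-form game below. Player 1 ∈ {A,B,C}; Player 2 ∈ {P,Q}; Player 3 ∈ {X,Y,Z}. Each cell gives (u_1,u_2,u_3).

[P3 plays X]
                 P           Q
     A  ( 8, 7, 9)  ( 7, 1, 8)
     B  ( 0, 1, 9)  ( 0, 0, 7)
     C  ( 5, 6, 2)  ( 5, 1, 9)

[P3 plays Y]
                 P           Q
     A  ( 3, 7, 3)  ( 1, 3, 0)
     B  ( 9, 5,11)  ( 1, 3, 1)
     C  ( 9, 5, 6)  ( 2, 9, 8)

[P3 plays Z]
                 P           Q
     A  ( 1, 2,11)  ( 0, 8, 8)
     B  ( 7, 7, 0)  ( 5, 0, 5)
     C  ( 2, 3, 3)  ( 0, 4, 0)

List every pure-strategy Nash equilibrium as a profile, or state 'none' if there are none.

(A,P,X): not NE [P3→Z gives 11>9]
(A,P,Y): not NE [P1→C gives 9>3; P3→Z gives 11>3]
(A,P,Z): not NE [P1→B gives 7>1; P2→Q gives 8>2]
(A,Q,X): not NE [P2→P gives 7>1]
(A,Q,Y): not NE [P1→C gives 2>1; P2→P gives 7>3; P3→Z gives 8>0]
(A,Q,Z): not NE [P1→B gives 5>0]
(B,P,X): not NE [P1→A gives 8>0; P3→Y gives 11>9]
(B,P,Y): NE
(B,P,Z): not NE [P3→Y gives 11>0]
(B,Q,X): not NE [P1→A gives 7>0; P2→P gives 1>0]
(B,Q,Y): not NE [P1→C gives 2>1; P2→P gives 5>3; P3→X gives 7>1]
(B,Q,Z): not NE [P2→P gives 7>0; P3→X gives 7>5]
(C,P,X): not NE [P1→A gives 8>5; P3→Y gives 6>2]
(C,P,Y): not NE [P2→Q gives 9>5]
(C,P,Z): not NE [P1→B gives 7>2; P2→Q gives 4>3; P3→Y gives 6>3]
(C,Q,X): not NE [P1→A gives 7>5; P2→P gives 6>1]
(C,Q,Y): not NE [P3→X gives 9>8]
(C,Q,Z): not NE [P1→B gives 5>0; P3→X gives 9>0]

NE set: (B,P,Y)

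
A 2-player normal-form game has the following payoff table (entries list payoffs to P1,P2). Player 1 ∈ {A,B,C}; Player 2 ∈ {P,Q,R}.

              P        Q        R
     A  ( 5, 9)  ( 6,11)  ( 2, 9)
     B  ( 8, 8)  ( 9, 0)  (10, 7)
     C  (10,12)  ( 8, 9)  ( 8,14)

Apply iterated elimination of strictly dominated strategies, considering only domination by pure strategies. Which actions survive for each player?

P1 drop A (B beats it: P:8>5 Q:9>6 R:10>2)
P2 drop Q (P beats it: B:8>0 C:12>9)
P1→{B,C} P2→{P,R}

Remaining: P1:{B,C} P2:{P,R}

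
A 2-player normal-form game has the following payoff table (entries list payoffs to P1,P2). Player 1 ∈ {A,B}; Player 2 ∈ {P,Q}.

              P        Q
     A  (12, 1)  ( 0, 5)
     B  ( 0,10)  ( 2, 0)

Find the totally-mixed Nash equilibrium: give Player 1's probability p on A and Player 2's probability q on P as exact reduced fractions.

P1 indiff ⇒ q·12+(1-q)·0 = q·0+(1-q)·2 ⇒ q(12) = (1-q)(2) ⇒ q = 1/7
P2 indiff ⇒ p·1+(1-p)·10 = p·5+(1-p)·0 ⇒ p(-4) = (1-p)(-10) ⇒ p = 5/7

p=5/7, q=1/7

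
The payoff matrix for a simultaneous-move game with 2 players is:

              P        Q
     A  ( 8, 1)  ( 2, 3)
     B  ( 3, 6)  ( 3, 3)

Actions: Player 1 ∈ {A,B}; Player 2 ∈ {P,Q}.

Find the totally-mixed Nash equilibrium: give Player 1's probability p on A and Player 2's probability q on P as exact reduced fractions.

(p,q) = (3/5, 1/6)

P1 indiff ⇒ q·8+(1-q)·2 = q·3+(1-q)·3 ⇒ q(5) = (1-q)(1) ⇒ q = 1/6
P2 indiff ⇒ p·1+(1-p)·6 = p·3+(1-p)·3 ⇒ p(-2) = (1-p)(-3) ⇒ p = 3/5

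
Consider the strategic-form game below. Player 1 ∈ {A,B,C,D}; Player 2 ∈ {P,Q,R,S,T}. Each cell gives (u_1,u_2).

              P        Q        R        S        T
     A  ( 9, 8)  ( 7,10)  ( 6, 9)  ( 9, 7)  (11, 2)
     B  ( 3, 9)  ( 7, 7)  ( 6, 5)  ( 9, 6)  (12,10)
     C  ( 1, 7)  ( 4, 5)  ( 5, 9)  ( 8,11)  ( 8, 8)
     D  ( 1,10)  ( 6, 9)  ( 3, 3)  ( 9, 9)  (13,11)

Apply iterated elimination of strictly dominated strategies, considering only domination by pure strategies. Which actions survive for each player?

Survivors P1:{A,B,D} P2:{P,Q,T}

P1 drop C (A beats it: P:9>1 Q:7>4 R:6>5 S:9>8 T:11>8)
P2 drop R (Q beats it: A:10>9 B:7>5 D:9>3)
P2 drop S (P beats it: A:8>7 B:9>6 D:10>9)
P1→{A,B,D} P2→{P,Q,T}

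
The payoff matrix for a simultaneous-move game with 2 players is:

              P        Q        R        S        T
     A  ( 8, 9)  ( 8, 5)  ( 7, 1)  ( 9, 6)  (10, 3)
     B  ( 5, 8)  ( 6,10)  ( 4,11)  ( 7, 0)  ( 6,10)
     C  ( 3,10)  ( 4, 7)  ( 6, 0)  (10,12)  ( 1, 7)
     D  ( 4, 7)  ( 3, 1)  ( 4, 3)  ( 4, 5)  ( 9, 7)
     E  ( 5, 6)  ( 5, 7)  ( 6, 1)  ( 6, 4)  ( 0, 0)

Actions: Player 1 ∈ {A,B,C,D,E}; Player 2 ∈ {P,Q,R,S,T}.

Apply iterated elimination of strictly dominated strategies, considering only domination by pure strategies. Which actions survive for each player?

Survivors P1:{A,C} P2:{P,S}

P1 drop B (A beats it: P:8>5 Q:8>6 R:7>4 S:9>7 T:10>6)
P1 drop D (A beats it: P:8>4 Q:8>3 R:7>4 S:9>4 T:10>9)
P1 drop E (A beats it: P:8>5 Q:8>5 R:7>6 S:9>6 T:10>0)
P2 drop Q (P beats it: A:9>5 C:10>7)
P2 drop R (P beats it: A:9>1 C:10>0)
P2 drop T (P beats it: A:9>3 C:10>7)
P1→{A,C} P2→{P,S}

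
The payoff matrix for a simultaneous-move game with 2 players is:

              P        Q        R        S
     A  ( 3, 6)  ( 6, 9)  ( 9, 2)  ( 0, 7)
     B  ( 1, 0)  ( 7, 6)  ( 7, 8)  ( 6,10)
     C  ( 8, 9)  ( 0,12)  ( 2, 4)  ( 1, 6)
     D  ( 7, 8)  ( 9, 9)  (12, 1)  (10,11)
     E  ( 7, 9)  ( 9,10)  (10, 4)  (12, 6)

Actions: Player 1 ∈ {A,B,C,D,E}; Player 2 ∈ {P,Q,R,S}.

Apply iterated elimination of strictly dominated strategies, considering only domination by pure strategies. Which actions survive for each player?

P1 drop A (D beats it: P:7>3 Q:9>6 R:12>9 S:10>0)
P1 drop B (D beats it: P:7>1 Q:9>7 R:12>7 S:10>6)
P2 drop P (Q beats it: C:12>9 D:9>8 E:10>9)
P1 drop C (D beats it: Q:9>0 R:12>2 S:10>1)
P2 drop R (Q beats it: D:9>1 E:10>4)
P1→{D,E} P2→{Q,S}

Remaining: P1:{D,E} P2:{Q,S}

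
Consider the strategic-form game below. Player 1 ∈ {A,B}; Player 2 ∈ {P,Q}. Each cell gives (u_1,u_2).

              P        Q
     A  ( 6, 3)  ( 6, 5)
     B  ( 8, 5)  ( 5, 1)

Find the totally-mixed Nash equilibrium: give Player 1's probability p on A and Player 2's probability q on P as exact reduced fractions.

(p,q) = (2/3, 1/3)

P1 indiff ⇒ q·6+(1-q)·6 = q·8+(1-q)·5 ⇒ q(-2) = (1-q)(-1) ⇒ q = 1/3
P2 indiff ⇒ p·3+(1-p)·5 = p·5+(1-p)·1 ⇒ p(-2) = (1-p)(-4) ⇒ p = 2/3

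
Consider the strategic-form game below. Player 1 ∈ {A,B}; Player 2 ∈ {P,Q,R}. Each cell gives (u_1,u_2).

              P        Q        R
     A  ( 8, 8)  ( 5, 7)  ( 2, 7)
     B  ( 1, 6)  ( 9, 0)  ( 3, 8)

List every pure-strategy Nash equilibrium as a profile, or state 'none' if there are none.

(A,P): NE
(A,Q): not NE [P1→B gives 9>5; P2→P gives 8>7]
(A,R): not NE [P1→B gives 3>2; P2→P gives 8>7]
(B,P): not NE [P1→A gives 8>1; P2→R gives 8>6]
(B,Q): not NE [P2→R gives 8>0]
(B,R): NE

PSNE = {(A,P), (B,R)}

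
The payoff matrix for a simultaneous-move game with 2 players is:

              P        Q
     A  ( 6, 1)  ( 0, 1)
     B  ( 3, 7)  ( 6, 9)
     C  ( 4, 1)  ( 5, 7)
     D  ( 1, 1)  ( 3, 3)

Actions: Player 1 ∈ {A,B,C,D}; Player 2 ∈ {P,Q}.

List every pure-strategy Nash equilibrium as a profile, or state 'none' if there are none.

NE set: (A,P), (B,Q)

(A,P): NE
(A,Q): not NE [P1→B gives 6>0]
(B,P): not NE [P1→A gives 6>3; P2→Q gives 9>7]
(B,Q): NE
(C,P): not NE [P1→A gives 6>4; P2→Q gives 7>1]
(C,Q): not NE [P1→B gives 6>5]
(D,P): not NE [P1→A gives 6>1; P2→Q gives 3>1]
(D,Q): not NE [P1→B gives 6>3]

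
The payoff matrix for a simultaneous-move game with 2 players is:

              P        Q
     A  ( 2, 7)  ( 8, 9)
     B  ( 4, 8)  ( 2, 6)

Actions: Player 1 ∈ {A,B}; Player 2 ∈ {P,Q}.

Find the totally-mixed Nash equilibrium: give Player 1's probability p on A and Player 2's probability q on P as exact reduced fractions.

p=1/2, q=3/4

P1 indiff ⇒ q·2+(1-q)·8 = q·4+(1-q)·2 ⇒ q(-2) = (1-q)(-6) ⇒ q = 3/4
P2 indiff ⇒ p·7+(1-p)·8 = p·9+(1-p)·6 ⇒ p(-2) = (1-p)(-2) ⇒ p = 1/2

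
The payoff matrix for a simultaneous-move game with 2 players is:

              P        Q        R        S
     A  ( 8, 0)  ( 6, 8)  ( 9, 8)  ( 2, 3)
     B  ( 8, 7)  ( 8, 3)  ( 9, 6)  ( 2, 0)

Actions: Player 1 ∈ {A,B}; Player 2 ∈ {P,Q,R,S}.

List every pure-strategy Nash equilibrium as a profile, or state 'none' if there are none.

(A,P): not NE [P2→R gives 8>0]
(A,Q): not NE [P1→B gives 8>6]
(A,R): NE
(A,S): not NE [P2→R gives 8>3]
(B,P): NE
(B,Q): not NE [P2→P gives 7>3]
(B,R): not NE [P2→P gives 7>6]
(B,S): not NE [P2→P gives 7>0]

PSNE = {(A,R), (B,P)}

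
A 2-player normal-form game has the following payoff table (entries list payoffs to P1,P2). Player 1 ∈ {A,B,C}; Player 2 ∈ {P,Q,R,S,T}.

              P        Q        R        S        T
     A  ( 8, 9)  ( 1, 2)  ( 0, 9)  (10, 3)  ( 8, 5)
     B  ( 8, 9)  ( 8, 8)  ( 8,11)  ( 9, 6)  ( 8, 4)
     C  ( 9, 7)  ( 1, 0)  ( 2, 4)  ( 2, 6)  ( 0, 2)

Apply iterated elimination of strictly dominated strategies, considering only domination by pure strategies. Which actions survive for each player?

P2 drop Q (P beats it: A:9>2 B:9>8 C:7>0)
P2 drop S (P beats it: A:9>3 B:9>6 C:7>6)
P2 drop T (P beats it: A:9>5 B:9>4 C:7>2)
P1 drop A (C beats it: P:9>8 R:2>0)
P1→{B,C} P2→{P,R}

IESDS → P1:{B,C} P2:{P,R}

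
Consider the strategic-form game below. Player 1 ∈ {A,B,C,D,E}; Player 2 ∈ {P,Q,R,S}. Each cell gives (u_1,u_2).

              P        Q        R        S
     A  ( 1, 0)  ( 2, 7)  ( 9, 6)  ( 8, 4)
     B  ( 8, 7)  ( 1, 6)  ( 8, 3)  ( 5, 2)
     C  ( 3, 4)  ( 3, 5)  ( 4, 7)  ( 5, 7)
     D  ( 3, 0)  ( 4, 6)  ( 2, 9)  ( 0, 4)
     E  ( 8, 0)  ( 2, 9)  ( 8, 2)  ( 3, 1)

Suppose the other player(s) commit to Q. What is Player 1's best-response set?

BR_1 = {D}

u_1(A vs Q) = 2
u_1(B vs Q) = 1
u_1(C vs Q) = 3
u_1(D vs Q) = 4
u_1(E vs Q) = 2
max payoff 4 at {D}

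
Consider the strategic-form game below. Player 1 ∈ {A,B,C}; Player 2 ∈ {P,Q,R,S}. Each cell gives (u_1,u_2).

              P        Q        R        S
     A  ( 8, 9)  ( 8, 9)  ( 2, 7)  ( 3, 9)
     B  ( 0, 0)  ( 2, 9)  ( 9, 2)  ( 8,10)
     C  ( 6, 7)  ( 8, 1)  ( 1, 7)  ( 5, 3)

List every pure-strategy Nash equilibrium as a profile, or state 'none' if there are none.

(A,P): NE
(A,Q): NE
(A,R): not NE [P1→B gives 9>2; P2→S gives 9>7]
(A,S): not NE [P1→B gives 8>3]
(B,P): not NE [P1→A gives 8>0; P2→S gives 10>0]
(B,Q): not NE [P1→C gives 8>2; P2→S gives 10>9]
(B,R): not NE [P2→S gives 10>2]
(B,S): NE
(C,P): not NE [P1→A gives 8>6]
(C,Q): not NE [P2→R gives 7>1]
(C,R): not NE [P1→B gives 9>1]
(C,S): not NE [P1→B gives 8>5; P2→R gives 7>3]

PSNE = {(A,P), (A,Q), (B,S)}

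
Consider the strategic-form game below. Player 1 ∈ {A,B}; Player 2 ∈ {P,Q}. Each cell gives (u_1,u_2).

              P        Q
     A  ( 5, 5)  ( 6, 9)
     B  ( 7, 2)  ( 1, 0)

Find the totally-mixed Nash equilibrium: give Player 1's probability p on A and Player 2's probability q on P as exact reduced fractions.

P1 indiff ⇒ q·5+(1-q)·6 = q·7+(1-q)·1 ⇒ q(-2) = (1-q)(-5) ⇒ q = 5/7
P2 indiff ⇒ p·5+(1-p)·2 = p·9+(1-p)·0 ⇒ p(-4) = (1-p)(-2) ⇒ p = 1/3

P1 mixes 1/3 on A; P2 mixes 5/7 on P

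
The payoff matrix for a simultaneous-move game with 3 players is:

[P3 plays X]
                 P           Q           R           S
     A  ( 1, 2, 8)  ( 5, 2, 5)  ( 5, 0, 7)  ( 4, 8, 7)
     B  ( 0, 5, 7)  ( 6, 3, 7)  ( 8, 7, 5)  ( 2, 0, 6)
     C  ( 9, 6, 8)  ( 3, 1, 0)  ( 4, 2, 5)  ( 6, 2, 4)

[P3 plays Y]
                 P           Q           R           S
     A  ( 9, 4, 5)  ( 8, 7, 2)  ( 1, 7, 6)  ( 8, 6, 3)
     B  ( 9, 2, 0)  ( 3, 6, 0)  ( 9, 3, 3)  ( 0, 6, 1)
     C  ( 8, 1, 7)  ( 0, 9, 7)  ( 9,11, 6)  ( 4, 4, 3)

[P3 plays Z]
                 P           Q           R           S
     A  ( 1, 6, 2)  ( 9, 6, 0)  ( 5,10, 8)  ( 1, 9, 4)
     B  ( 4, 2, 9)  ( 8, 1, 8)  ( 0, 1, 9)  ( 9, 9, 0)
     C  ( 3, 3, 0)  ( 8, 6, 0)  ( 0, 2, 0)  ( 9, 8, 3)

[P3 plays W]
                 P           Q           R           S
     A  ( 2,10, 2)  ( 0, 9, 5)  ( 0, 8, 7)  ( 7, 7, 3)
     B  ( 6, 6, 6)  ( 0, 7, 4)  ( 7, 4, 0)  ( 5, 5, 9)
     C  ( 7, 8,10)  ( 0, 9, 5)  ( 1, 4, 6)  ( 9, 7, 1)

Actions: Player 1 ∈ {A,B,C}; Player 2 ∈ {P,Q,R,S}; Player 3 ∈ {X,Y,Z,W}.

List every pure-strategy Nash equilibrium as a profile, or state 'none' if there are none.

NE set: (A,R,Z), (C,R,Y)

(A,P,X): not NE [P1→C gives 9>1; P2→S gives 8>2]
(A,P,Y): not NE [P2→R gives 7>4; P3→X gives 8>5]
(A,P,Z): not NE [P1→B gives 4>1; P2→R gives 10>6; P3→X gives 8>2]
(A,P,W): not NE [P1→C gives 7>2; P3→X gives 8>2]
(A,Q,X): not NE [P1→B gives 6>5; P2→S gives 8>2]
(A,Q,Y): not NE [P3→W gives 5>2]
(A,Q,Z): not NE [P2→R gives 10>6; P3→W gives 5>0]
(A,Q,W): not NE [P2→P gives 10>9]
(A,R,X): not NE [P1→B gives 8>5; P2→S gives 8>0; P3→Z gives 8>7]
(A,R,Y): not NE [P1→C gives 9>1; P3→Z gives 8>6]
(A,R,Z): NE
(A,R,W): not NE [P1→B gives 7>0; P2→P gives 10>8; P3→Z gives 8>7]
(A,S,X): not NE [P1→C gives 6>4]
(A,S,Y): not NE [P2→R gives 7>6; P3→X gives 7>3]
(A,S,Z): not NE [P1→C gives 9>1; P2→R gives 10>9; P3→X gives 7>4]
(A,S,W): not NE [P1→C gives 9>7; P2→P gives 10>7; P3→X gives 7>3]
(B,P,X): not NE [P1→C gives 9>0; P2→R gives 7>5; P3→Z gives 9>7]
(B,P,Y): not NE [P2→S gives 6>2; P3→Z gives 9>0]
(B,P,Z): not NE [P2→S gives 9>2]
(B,P,W): not NE [P1→C gives 7>6; P2→Q gives 7>6; P3→Z gives 9>6]
(B,Q,X): not NE [P2→R gives 7>3; P3→Z gives 8>7]
(B,Q,Y): not NE [P1→A gives 8>3; P3→Z gives 8>0]
(B,Q,Z): not NE [P1→A gives 9>8; P2→S gives 9>1]
(B,Q,W): not NE [P3→Z gives 8>4]
(B,R,X): not NE [P3→Z gives 9>5]
(B,R,Y): not NE [P2→S gives 6>3; P3→Z gives 9>3]
(B,R,Z): not NE [P1→A gives 5>0; P2→S gives 9>1]
(B,R,W): not NE [P2→Q gives 7>4; P3→Z gives 9>0]
(B,S,X): not NE [P1→C gives 6>2; P2→R gives 7>0; P3→W gives 9>6]
(B,S,Y): not NE [P1→A gives 8>0; P3→W gives 9>1]
(B,S,Z): not NE [P3→W gives 9>0]
(B,S,W): not NE [P1→C gives 9>5; P2→Q gives 7>5]
(C,P,X): not NE [P3→W gives 10>8]
(C,P,Y): not NE [P1→B gives 9>8; P2→R gives 11>1; P3→W gives 10>7]
(C,P,Z): not NE [P1→B gives 4>3; P2→S gives 8>3; P3→W gives 10>0]
(C,P,W): not NE [P2→Q gives 9>8]
(C,Q,X): not NE [P1→B gives 6>3; P2→P gives 6>1; P3→Y gives 7>0]
(C,Q,Y): not NE [P1→A gives 8>0; P2→R gives 11>9]
(C,Q,Z): not NE [P1→A gives 9>8; P2→S gives 8>6; P3→Y gives 7>0]
(C,Q,W): not NE [P3→Y gives 7>5]
(C,R,X): not NE [P1→B gives 8>4; P2→P gives 6>2; P3→W gives 6>5]
(C,R,Y): NE
(C,R,Z): not NE [P1→A gives 5>0; P2→S gives 8>2; P3→W gives 6>0]
(C,R,W): not NE [P1→B gives 7>1; P2→Q gives 9>4]
(C,S,X): not NE [P2→P gives 6>2]
(C,S,Y): not NE [P1→A gives 8>4; P2→R gives 11>4; P3→X gives 4>3]
(C,S,Z): not NE [P3→X gives 4>3]
(C,S,W): not NE [P2→Q gives 9>7; P3→X gives 4>1]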